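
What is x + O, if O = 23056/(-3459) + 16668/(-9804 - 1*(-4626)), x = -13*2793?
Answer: -108416119583/2985117 ≈ -36319.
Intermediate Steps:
x = -36309
O = -29506430/2985117 (O = 23056*(-1/3459) + 16668/(-9804 + 4626) = -23056/3459 + 16668/(-5178) = -23056/3459 + 16668*(-1/5178) = -23056/3459 - 2778/863 = -29506430/2985117 ≈ -9.8845)
x + O = -36309 - 29506430/2985117 = -108416119583/2985117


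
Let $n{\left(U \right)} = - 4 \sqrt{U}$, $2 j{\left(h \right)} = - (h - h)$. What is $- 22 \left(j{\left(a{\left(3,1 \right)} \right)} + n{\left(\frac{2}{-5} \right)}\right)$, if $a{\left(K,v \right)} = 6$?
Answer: $\frac{88 i \sqrt{10}}{5} \approx 55.656 i$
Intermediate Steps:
$j{\left(h \right)} = 0$ ($j{\left(h \right)} = \frac{\left(-1\right) \left(h - h\right)}{2} = \frac{\left(-1\right) 0}{2} = \frac{1}{2} \cdot 0 = 0$)
$- 22 \left(j{\left(a{\left(3,1 \right)} \right)} + n{\left(\frac{2}{-5} \right)}\right) = - 22 \left(0 - 4 \sqrt{\frac{2}{-5}}\right) = - 22 \left(0 - 4 \sqrt{2 \left(- \frac{1}{5}\right)}\right) = - 22 \left(0 - 4 \sqrt{- \frac{2}{5}}\right) = - 22 \left(0 - 4 \frac{i \sqrt{10}}{5}\right) = - 22 \left(0 - \frac{4 i \sqrt{10}}{5}\right) = - 22 \left(- \frac{4 i \sqrt{10}}{5}\right) = \frac{88 i \sqrt{10}}{5}$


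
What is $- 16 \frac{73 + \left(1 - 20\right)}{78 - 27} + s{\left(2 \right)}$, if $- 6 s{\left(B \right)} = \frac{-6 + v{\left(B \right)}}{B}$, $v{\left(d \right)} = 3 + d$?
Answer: $- \frac{3439}{204} \approx -16.858$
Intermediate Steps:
$s{\left(B \right)} = - \frac{-3 + B}{6 B}$ ($s{\left(B \right)} = - \frac{\left(-6 + \left(3 + B\right)\right) \frac{1}{B}}{6} = - \frac{\left(-3 + B\right) \frac{1}{B}}{6} = - \frac{\frac{1}{B} \left(-3 + B\right)}{6} = - \frac{-3 + B}{6 B}$)
$- 16 \frac{73 + \left(1 - 20\right)}{78 - 27} + s{\left(2 \right)} = - 16 \frac{73 + \left(1 - 20\right)}{78 - 27} + \frac{3 - 2}{6 \cdot 2} = - 16 \frac{73 + \left(1 - 20\right)}{51} + \frac{1}{6} \cdot \frac{1}{2} \left(3 - 2\right) = - 16 \left(73 - 19\right) \frac{1}{51} + \frac{1}{6} \cdot \frac{1}{2} \cdot 1 = - 16 \cdot 54 \cdot \frac{1}{51} + \frac{1}{12} = \left(-16\right) \frac{18}{17} + \frac{1}{12} = - \frac{288}{17} + \frac{1}{12} = - \frac{3439}{204}$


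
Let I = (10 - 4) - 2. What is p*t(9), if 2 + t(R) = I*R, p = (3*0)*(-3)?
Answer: 0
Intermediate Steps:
I = 4 (I = 6 - 2 = 4)
p = 0 (p = 0*(-3) = 0)
t(R) = -2 + 4*R
p*t(9) = 0*(-2 + 4*9) = 0*(-2 + 36) = 0*34 = 0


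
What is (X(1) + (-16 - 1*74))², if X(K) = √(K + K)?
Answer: (90 - √2)² ≈ 7847.4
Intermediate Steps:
X(K) = √2*√K (X(K) = √(2*K) = √2*√K)
(X(1) + (-16 - 1*74))² = (√2*√1 + (-16 - 1*74))² = (√2*1 + (-16 - 74))² = (√2 - 90)² = (-90 + √2)²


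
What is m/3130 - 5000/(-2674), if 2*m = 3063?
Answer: 19745231/8369620 ≈ 2.3592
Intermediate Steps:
m = 3063/2 (m = (½)*3063 = 3063/2 ≈ 1531.5)
m/3130 - 5000/(-2674) = (3063/2)/3130 - 5000/(-2674) = (3063/2)*(1/3130) - 5000*(-1/2674) = 3063/6260 + 2500/1337 = 19745231/8369620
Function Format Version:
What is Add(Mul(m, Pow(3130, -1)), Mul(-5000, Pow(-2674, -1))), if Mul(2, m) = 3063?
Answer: Rational(19745231, 8369620) ≈ 2.3592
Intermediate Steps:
m = Rational(3063, 2) (m = Mul(Rational(1, 2), 3063) = Rational(3063, 2) ≈ 1531.5)
Add(Mul(m, Pow(3130, -1)), Mul(-5000, Pow(-2674, -1))) = Add(Mul(Rational(3063, 2), Pow(3130, -1)), Mul(-5000, Pow(-2674, -1))) = Add(Mul(Rational(3063, 2), Rational(1, 3130)), Mul(-5000, Rational(-1, 2674))) = Add(Rational(3063, 6260), Rational(2500, 1337)) = Rational(19745231, 8369620)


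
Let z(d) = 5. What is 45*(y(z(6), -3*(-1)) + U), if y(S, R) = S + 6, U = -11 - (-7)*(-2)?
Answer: -630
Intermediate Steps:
U = -25 (U = -11 - 1*14 = -11 - 14 = -25)
y(S, R) = 6 + S
45*(y(z(6), -3*(-1)) + U) = 45*((6 + 5) - 25) = 45*(11 - 25) = 45*(-14) = -630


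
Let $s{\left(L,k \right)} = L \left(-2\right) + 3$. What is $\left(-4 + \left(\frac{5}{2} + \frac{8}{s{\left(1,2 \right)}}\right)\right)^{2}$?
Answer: $\frac{169}{4} \approx 42.25$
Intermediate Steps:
$s{\left(L,k \right)} = 3 - 2 L$ ($s{\left(L,k \right)} = - 2 L + 3 = 3 - 2 L$)
$\left(-4 + \left(\frac{5}{2} + \frac{8}{s{\left(1,2 \right)}}\right)\right)^{2} = \left(-4 + \left(\frac{5}{2} + \frac{8}{3 - 2}\right)\right)^{2} = \left(-4 + \left(5 \cdot \frac{1}{2} + \frac{8}{3 - 2}\right)\right)^{2} = \left(-4 + \left(\frac{5}{2} + \frac{8}{1}\right)\right)^{2} = \left(-4 + \left(\frac{5}{2} + 8 \cdot 1\right)\right)^{2} = \left(-4 + \left(\frac{5}{2} + 8\right)\right)^{2} = \left(-4 + \frac{21}{2}\right)^{2} = \left(\frac{13}{2}\right)^{2} = \frac{169}{4}$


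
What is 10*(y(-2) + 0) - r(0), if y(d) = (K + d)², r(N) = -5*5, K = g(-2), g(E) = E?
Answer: 185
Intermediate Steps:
K = -2
r(N) = -25
y(d) = (-2 + d)²
10*(y(-2) + 0) - r(0) = 10*((-2 - 2)² + 0) - 1*(-25) = 10*((-4)² + 0) + 25 = 10*(16 + 0) + 25 = 10*16 + 25 = 160 + 25 = 185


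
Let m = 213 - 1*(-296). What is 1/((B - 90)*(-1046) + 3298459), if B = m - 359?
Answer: 1/3235699 ≈ 3.0905e-7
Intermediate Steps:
m = 509 (m = 213 + 296 = 509)
B = 150 (B = 509 - 359 = 150)
1/((B - 90)*(-1046) + 3298459) = 1/((150 - 90)*(-1046) + 3298459) = 1/(60*(-1046) + 3298459) = 1/(-62760 + 3298459) = 1/3235699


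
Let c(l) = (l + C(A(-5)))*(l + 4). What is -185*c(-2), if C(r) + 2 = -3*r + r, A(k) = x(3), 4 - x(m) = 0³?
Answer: 4440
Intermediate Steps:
x(m) = 4 (x(m) = 4 - 1*0³ = 4 - 1*0 = 4 + 0 = 4)
A(k) = 4
C(r) = -2 - 2*r (C(r) = -2 + (-3*r + r) = -2 - 2*r)
c(l) = (-10 + l)*(4 + l) (c(l) = (l + (-2 - 2*4))*(l + 4) = (l + (-2 - 8))*(4 + l) = (l - 10)*(4 + l) = (-10 + l)*(4 + l))
-185*c(-2) = -185*(-40 + (-2)² - 6*(-2)) = -185*(-40 + 4 + 12) = -185*(-24) = 4440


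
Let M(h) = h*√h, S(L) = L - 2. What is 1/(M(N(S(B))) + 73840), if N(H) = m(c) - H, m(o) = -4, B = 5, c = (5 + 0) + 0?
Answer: 73840/5452345943 + 7*I*√7/5452345943 ≈ 1.3543e-5 + 3.3967e-9*I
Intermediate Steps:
c = 5 (c = 5 + 0 = 5)
S(L) = -2 + L
N(H) = -4 - H
M(h) = h^(3/2)
1/(M(N(S(B))) + 73840) = 1/((-4 - (-2 + 5))^(3/2) + 73840) = 1/((-4 - 1*3)^(3/2) + 73840) = 1/((-4 - 3)^(3/2) + 73840) = 1/((-7)^(3/2) + 73840) = 1/(-7*I*√7 + 73840) = 1/(73840 - 7*I*√7)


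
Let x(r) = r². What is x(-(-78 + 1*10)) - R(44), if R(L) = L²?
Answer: 2688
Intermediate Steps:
x(-(-78 + 1*10)) - R(44) = (-(-78 + 1*10))² - 1*44² = (-(-78 + 10))² - 1*1936 = (-1*(-68))² - 1936 = 68² - 1936 = 4624 - 1936 = 2688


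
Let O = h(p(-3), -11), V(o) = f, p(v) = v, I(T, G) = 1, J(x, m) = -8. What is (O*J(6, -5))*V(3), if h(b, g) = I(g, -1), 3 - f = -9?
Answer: -96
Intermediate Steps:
f = 12 (f = 3 - 1*(-9) = 3 + 9 = 12)
h(b, g) = 1
V(o) = 12
O = 1
(O*J(6, -5))*V(3) = (1*(-8))*12 = -8*12 = -96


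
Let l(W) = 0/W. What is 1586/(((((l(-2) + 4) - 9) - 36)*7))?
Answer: -1586/287 ≈ -5.5261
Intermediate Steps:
l(W) = 0
1586/(((((l(-2) + 4) - 9) - 36)*7)) = 1586/(((((0 + 4) - 9) - 36)*7)) = 1586/((((4 - 9) - 36)*7)) = 1586/(((-5 - 36)*7)) = 1586/((-41*7)) = 1586/(-287) = 1586*(-1/287) = -1586/287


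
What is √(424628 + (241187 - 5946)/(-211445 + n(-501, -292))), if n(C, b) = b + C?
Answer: √2125256113142786/70746 ≈ 651.63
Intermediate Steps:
n(C, b) = C + b
√(424628 + (241187 - 5946)/(-211445 + n(-501, -292))) = √(424628 + (241187 - 5946)/(-211445 + (-501 - 292))) = √(424628 + 235241/(-211445 - 793)) = √(424628 + 235241/(-212238)) = √(424628 + 235241*(-1/212238)) = √(424628 - 235241/212238) = √(90121962223/212238) = √2125256113142786/70746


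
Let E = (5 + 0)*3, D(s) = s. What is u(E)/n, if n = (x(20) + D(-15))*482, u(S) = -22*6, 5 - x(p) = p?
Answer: 11/1205 ≈ 0.0091286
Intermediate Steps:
x(p) = 5 - p
E = 15 (E = 5*3 = 15)
u(S) = -132
n = -14460 (n = ((5 - 1*20) - 15)*482 = ((5 - 20) - 15)*482 = (-15 - 15)*482 = -30*482 = -14460)
u(E)/n = -132/(-14460) = -132*(-1/14460) = 11/1205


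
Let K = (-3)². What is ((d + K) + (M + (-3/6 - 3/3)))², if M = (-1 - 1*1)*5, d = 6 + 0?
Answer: 49/4 ≈ 12.250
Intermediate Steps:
K = 9
d = 6
M = -10 (M = (-1 - 1)*5 = -2*5 = -10)
((d + K) + (M + (-3/6 - 3/3)))² = ((6 + 9) + (-10 + (-3/6 - 3/3)))² = (15 + (-10 + (-3*⅙ - 3*⅓)))² = (15 + (-10 + (-½ - 1)))² = (15 + (-10 - 3/2))² = (15 - 23/2)² = (7/2)² = 49/4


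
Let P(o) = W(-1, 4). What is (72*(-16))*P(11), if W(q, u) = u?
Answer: -4608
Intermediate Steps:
P(o) = 4
(72*(-16))*P(11) = (72*(-16))*4 = -1152*4 = -4608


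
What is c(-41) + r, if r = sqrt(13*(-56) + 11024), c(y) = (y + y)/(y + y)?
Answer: 1 + 6*sqrt(286) ≈ 102.47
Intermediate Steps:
c(y) = 1 (c(y) = (2*y)/((2*y)) = (2*y)*(1/(2*y)) = 1)
r = 6*sqrt(286) (r = sqrt(-728 + 11024) = sqrt(10296) = 6*sqrt(286) ≈ 101.47)
c(-41) + r = 1 + 6*sqrt(286)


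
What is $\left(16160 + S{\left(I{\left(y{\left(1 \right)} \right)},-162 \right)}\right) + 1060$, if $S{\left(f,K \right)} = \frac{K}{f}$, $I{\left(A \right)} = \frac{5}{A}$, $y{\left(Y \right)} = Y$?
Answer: $\frac{85938}{5} \approx 17188.0$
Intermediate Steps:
$\left(16160 + S{\left(I{\left(y{\left(1 \right)} \right)},-162 \right)}\right) + 1060 = \left(16160 - \frac{162}{5 \cdot 1^{-1}}\right) + 1060 = \left(16160 - \frac{162}{5 \cdot 1}\right) + 1060 = \left(16160 - \frac{162}{5}\right) + 1060 = \frac{80638}{5} + 1060 = \frac{85938}{5}$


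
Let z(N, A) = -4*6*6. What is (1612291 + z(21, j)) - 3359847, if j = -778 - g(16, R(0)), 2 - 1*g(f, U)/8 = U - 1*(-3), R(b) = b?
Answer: -1747700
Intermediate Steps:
g(f, U) = -8 - 8*U (g(f, U) = 16 - 8*(U - 1*(-3)) = 16 - 8*(U + 3) = 16 - 8*(3 + U) = 16 + (-24 - 8*U) = -8 - 8*U)
j = -770 (j = -778 - (-8 - 8*0) = -778 - (-8 + 0) = -778 - 1*(-8) = -778 + 8 = -770)
z(N, A) = -144 (z(N, A) = -24*6 = -144)
(1612291 + z(21, j)) - 3359847 = (1612291 - 144) - 3359847 = 1612147 - 3359847 = -1747700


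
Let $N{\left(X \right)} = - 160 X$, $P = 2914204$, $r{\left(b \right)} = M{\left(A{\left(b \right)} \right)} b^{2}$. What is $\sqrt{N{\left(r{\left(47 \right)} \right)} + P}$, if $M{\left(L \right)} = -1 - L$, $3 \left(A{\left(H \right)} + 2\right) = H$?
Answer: $\frac{2 \sqrt{18220479}}{3} \approx 2845.7$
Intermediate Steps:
$A{\left(H \right)} = -2 + \frac{H}{3}$
$r{\left(b \right)} = b^{2} \left(1 - \frac{b}{3}\right)$ ($r{\left(b \right)} = \left(-1 - \left(-2 + \frac{b}{3}\right)\right) b^{2} = \left(1 - \frac{b}{3}\right) b^{2} = b^{2} \left(1 - \frac{b}{3}\right)$)
$\sqrt{N{\left(r{\left(47 \right)} \right)} + P} = \sqrt{- 160 \frac{47^{2} \left(3 - 47\right)}{3} + 2914204} = \sqrt{- 160 \cdot \frac{1}{3} \cdot 2209 \left(3 - 47\right) + 2914204} = \sqrt{- 160 \cdot \frac{1}{3} \cdot 2209 \left(-44\right) + 2914204} = \sqrt{\left(-160\right) \left(- \frac{97196}{3}\right) + 2914204} = \sqrt{\frac{15551360}{3} + 2914204} = \sqrt{\frac{24293972}{3}} = \frac{2 \sqrt{18220479}}{3}$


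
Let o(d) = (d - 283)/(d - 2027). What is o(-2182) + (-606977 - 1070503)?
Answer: -7060510855/4209 ≈ -1.6775e+6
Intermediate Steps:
o(d) = (-283 + d)/(-2027 + d)
o(-2182) + (-606977 - 1070503) = (-283 - 2182)/(-2027 - 2182) + (-606977 - 1070503) = -2465/(-4209) - 1677480 = -1/4209*(-2465) - 1677480 = 2465/4209 - 1677480 = -7060510855/4209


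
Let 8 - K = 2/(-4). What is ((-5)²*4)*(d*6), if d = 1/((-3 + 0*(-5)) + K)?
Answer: 1200/11 ≈ 109.09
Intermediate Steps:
K = 17/2 (K = 8 - 2/(-4) = 8 - 2*(-1)/4 = 8 - 1*(-½) = 8 + ½ = 17/2 ≈ 8.5000)
d = 2/11 (d = 1/((-3 + 0*(-5)) + 17/2) = 1/((-3 + 0) + 17/2) = 1/(-3 + 17/2) = 1/(11/2) = 2/11 ≈ 0.18182)
((-5)²*4)*(d*6) = ((-5)²*4)*((2/11)*6) = (25*4)*(12/11) = 100*(12/11) = 1200/11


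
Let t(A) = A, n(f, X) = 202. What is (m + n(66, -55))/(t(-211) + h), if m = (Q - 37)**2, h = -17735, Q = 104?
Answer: -4691/17946 ≈ -0.26140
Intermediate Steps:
m = 4489 (m = (104 - 37)**2 = 67**2 = 4489)
(m + n(66, -55))/(t(-211) + h) = (4489 + 202)/(-211 - 17735) = 4691/(-17946) = 4691*(-1/17946) = -4691/17946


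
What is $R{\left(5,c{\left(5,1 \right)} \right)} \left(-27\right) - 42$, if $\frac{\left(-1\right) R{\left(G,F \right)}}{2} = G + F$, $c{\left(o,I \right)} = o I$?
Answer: $498$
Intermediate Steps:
$c{\left(o,I \right)} = I o$
$R{\left(G,F \right)} = - 2 F - 2 G$ ($R{\left(G,F \right)} = - 2 \left(G + F\right) = - 2 \left(F + G\right) = - 2 F - 2 G$)
$R{\left(5,c{\left(5,1 \right)} \right)} \left(-27\right) - 42 = \left(- 2 \cdot 1 \cdot 5 - 10\right) \left(-27\right) - 42 = \left(\left(-2\right) 5 - 10\right) \left(-27\right) - 42 = \left(-10 - 10\right) \left(-27\right) - 42 = \left(-20\right) \left(-27\right) - 42 = 540 - 42 = 498$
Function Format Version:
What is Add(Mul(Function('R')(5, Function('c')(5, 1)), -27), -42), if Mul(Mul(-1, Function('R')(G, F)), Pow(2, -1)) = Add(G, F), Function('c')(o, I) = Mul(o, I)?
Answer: 498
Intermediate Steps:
Function('c')(o, I) = Mul(I, o)
Function('R')(G, F) = Add(Mul(-2, F), Mul(-2, G)) (Function('R')(G, F) = Mul(-2, Add(G, F)) = Mul(-2, Add(F, G)) = Add(Mul(-2, F), Mul(-2, G)))
Add(Mul(Function('R')(5, Function('c')(5, 1)), -27), -42) = Add(Mul(Add(Mul(-2, Mul(1, 5)), Mul(-2, 5)), -27), -42) = Add(Mul(Add(Mul(-2, 5), -10), -27), -42) = Add(Mul(Add(-10, -10), -27), -42) = Add(Mul(-20, -27), -42) = Add(540, -42) = 498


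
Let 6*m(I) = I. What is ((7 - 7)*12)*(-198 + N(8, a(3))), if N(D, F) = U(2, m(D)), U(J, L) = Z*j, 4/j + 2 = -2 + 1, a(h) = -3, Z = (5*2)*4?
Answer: 0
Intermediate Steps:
m(I) = I/6
Z = 40 (Z = 10*4 = 40)
j = -4/3 (j = 4/(-2 + (-2 + 1)) = 4/(-2 - 1) = 4/(-3) = 4*(-⅓) = -4/3 ≈ -1.3333)
U(J, L) = -160/3 (U(J, L) = 40*(-4/3) = -160/3)
N(D, F) = -160/3
((7 - 7)*12)*(-198 + N(8, a(3))) = ((7 - 7)*12)*(-198 - 160/3) = (0*12)*(-754/3) = 0*(-754/3) = 0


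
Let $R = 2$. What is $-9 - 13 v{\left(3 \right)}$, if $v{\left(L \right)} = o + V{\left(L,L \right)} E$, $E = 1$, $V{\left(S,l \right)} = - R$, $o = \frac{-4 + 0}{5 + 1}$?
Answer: $\frac{77}{3} \approx 25.667$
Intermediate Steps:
$o = - \frac{2}{3}$ ($o = - \frac{4}{6} = \left(-4\right) \frac{1}{6} = - \frac{2}{3} \approx -0.66667$)
$V{\left(S,l \right)} = -2$ ($V{\left(S,l \right)} = \left(-1\right) 2 = -2$)
$v{\left(L \right)} = - \frac{8}{3}$ ($v{\left(L \right)} = - \frac{2}{3} - 2 = - \frac{8}{3}$)
$-9 - 13 v{\left(3 \right)} = -9 - - \frac{104}{3} = -9 + \frac{104}{3} = \frac{77}{3}$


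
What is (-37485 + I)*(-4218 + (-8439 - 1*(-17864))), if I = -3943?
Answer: -215715596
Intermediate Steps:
(-37485 + I)*(-4218 + (-8439 - 1*(-17864))) = (-37485 - 3943)*(-4218 + (-8439 - 1*(-17864))) = -41428*(-4218 + (-8439 + 17864)) = -41428*(-4218 + 9425) = -41428*5207 = -215715596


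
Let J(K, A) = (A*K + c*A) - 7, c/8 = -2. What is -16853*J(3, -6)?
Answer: -1196563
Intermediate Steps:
c = -16 (c = 8*(-2) = -16)
J(K, A) = -7 - 16*A + A*K (J(K, A) = (A*K - 16*A) - 7 = (-16*A + A*K) - 7 = -7 - 16*A + A*K)
-16853*J(3, -6) = -16853*(-7 - 16*(-6) - 6*3) = -16853*(-7 + 96 - 18) = -16853*71 = -1196563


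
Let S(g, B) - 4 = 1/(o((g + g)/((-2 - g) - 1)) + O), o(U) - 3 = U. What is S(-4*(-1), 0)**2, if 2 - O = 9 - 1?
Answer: 11881/841 ≈ 14.127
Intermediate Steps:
o(U) = 3 + U
O = -6 (O = 2 - (9 - 1) = 2 - 1*8 = 2 - 8 = -6)
S(g, B) = 4 + 1/(-3 + 2*g/(-3 - g)) (S(g, B) = 4 + 1/((3 + (g + g)/((-2 - g) - 1)) - 6) = 4 + 1/((3 + (2*g)/(-3 - g)) - 6) = 4 + 1/((3 + 2*g/(-3 - g)) - 6) = 4 + 1/(-3 + 2*g/(-3 - g)))
S(-4*(-1), 0)**2 = ((33 + 19*(-4*(-1)))/(9 + 5*(-4*(-1))))**2 = ((33 + 19*4)/(9 + 5*4))**2 = ((33 + 76)/(9 + 20))**2 = (109/29)**2 = 11881/841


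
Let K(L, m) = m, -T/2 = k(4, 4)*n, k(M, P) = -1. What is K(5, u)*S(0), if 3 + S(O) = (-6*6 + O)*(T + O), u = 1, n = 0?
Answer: -3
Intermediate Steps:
T = 0 (T = -(-2)*0 = -2*0 = 0)
S(O) = -3 + O*(-36 + O) (S(O) = -3 + (-6*6 + O)*(0 + O) = -3 + (-36 + O)*O = -3 + O*(-36 + O))
K(5, u)*S(0) = 1*(-3 + 0**2 - 36*0) = 1*(-3 + 0 + 0) = 1*(-3) = -3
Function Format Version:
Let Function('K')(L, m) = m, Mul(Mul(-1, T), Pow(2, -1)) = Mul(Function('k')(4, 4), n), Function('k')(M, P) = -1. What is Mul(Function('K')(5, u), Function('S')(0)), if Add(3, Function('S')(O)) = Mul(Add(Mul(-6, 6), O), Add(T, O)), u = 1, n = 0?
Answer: -3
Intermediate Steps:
T = 0 (T = Mul(-2, Mul(-1, 0)) = Mul(-2, 0) = 0)
Function('S')(O) = Add(-3, Mul(O, Add(-36, O))) (Function('S')(O) = Add(-3, Mul(Add(Mul(-6, 6), O), Add(0, O))) = Add(-3, Mul(Add(-36, O), O)) = Add(-3, Mul(O, Add(-36, O))))
Mul(Function('K')(5, u), Function('S')(0)) = Mul(1, Add(-3, Pow(0, 2), Mul(-36, 0))) = Mul(1, Add(-3, 0, 0)) = Mul(1, -3) = -3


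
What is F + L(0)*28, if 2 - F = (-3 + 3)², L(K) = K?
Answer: 2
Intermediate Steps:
F = 2 (F = 2 - (-3 + 3)² = 2 - 1*0² = 2 - 1*0 = 2 + 0 = 2)
F + L(0)*28 = 2 + 0*28 = 2 + 0 = 2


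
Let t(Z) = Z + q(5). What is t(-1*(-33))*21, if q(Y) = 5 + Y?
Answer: 903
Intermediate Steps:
t(Z) = 10 + Z (t(Z) = Z + (5 + 5) = Z + 10 = 10 + Z)
t(-1*(-33))*21 = (10 - 1*(-33))*21 = (10 + 33)*21 = 43*21 = 903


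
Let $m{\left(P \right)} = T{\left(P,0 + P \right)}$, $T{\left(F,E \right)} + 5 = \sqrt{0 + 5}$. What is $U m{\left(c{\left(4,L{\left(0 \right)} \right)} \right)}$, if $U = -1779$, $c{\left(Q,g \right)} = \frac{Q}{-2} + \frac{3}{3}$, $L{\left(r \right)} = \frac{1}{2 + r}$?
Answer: $8895 - 1779 \sqrt{5} \approx 4917.0$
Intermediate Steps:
$c{\left(Q,g \right)} = 1 - \frac{Q}{2}$ ($c{\left(Q,g \right)} = Q \left(- \frac{1}{2}\right) + 3 \cdot \frac{1}{3} = - \frac{Q}{2} + 1 = 1 - \frac{Q}{2}$)
$T{\left(F,E \right)} = -5 + \sqrt{5}$ ($T{\left(F,E \right)} = -5 + \sqrt{0 + 5} = -5 + \sqrt{5}$)
$m{\left(P \right)} = -5 + \sqrt{5}$
$U m{\left(c{\left(4,L{\left(0 \right)} \right)} \right)} = - 1779 \left(-5 + \sqrt{5}\right) = 8895 - 1779 \sqrt{5}$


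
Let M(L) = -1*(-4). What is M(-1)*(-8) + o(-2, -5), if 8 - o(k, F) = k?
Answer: -22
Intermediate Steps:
o(k, F) = 8 - k
M(L) = 4
M(-1)*(-8) + o(-2, -5) = 4*(-8) + (8 - 1*(-2)) = -32 + (8 + 2) = -32 + 10 = -22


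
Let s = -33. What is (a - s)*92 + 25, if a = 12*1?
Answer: 4165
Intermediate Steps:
a = 12
(a - s)*92 + 25 = (12 - 1*(-33))*92 + 25 = (12 + 33)*92 + 25 = 45*92 + 25 = 4140 + 25 = 4165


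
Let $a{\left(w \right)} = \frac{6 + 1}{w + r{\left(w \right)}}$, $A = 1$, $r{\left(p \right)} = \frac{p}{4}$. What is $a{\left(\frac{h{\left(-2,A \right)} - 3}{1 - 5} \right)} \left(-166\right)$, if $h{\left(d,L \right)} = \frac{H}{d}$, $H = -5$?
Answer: $- \frac{37184}{5} \approx -7436.8$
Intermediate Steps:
$r{\left(p \right)} = \frac{p}{4}$ ($r{\left(p \right)} = p \frac{1}{4} = \frac{p}{4}$)
$h{\left(d,L \right)} = - \frac{5}{d}$
$a{\left(w \right)} = \frac{28}{5 w}$ ($a{\left(w \right)} = \frac{6 + 1}{w + \frac{w}{4}} = \frac{7}{\frac{5}{4} w} = 7 \frac{4}{5 w} = \frac{28}{5 w}$)
$a{\left(\frac{h{\left(-2,A \right)} - 3}{1 - 5} \right)} \left(-166\right) = \frac{28}{5 \frac{- \frac{5}{-2} - 3}{1 - 5}} \left(-166\right) = \frac{28}{5 \frac{\left(-5\right) \left(- \frac{1}{2}\right) - 3}{-4}} \left(-166\right) = \frac{28}{5 \left(\frac{5}{2} - 3\right) \left(- \frac{1}{4}\right)} \left(-166\right) = \frac{28}{5 \left(\left(- \frac{1}{2}\right) \left(- \frac{1}{4}\right)\right)} \left(-166\right) = \frac{28 \frac{1}{\frac{1}{8}}}{5} \left(-166\right) = \frac{28}{5} \cdot 8 \left(-166\right) = \frac{224}{5} \left(-166\right) = - \frac{37184}{5}$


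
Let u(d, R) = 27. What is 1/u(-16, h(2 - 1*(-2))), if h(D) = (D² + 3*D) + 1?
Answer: 1/27 ≈ 0.037037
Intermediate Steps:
h(D) = 1 + D² + 3*D
1/u(-16, h(2 - 1*(-2))) = 1/27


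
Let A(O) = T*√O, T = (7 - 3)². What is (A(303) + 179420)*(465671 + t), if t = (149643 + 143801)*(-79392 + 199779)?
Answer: 6338425690890580 + 565236935984*√303 ≈ 6.3483e+15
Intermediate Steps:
t = 35326842828 (t = 293444*120387 = 35326842828)
T = 16 (T = 4² = 16)
A(O) = 16*√O
(A(303) + 179420)*(465671 + t) = (16*√303 + 179420)*(465671 + 35326842828) = (179420 + 16*√303)*35327308499 = 6338425690890580 + 565236935984*√303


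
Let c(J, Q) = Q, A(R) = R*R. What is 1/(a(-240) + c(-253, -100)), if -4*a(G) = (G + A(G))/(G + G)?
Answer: -8/561 ≈ -0.014260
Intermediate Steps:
A(R) = R²
a(G) = -(G + G²)/(8*G) (a(G) = -(G + G²)/(4*(G + G)) = -(G + G²)/(4*(2*G)) = -(G + G²)*1/(2*G)/4 = -(G + G²)/(8*G))
1/(a(-240) + c(-253, -100)) = 1/((-⅛ - ⅛*(-240)) - 100) = 1/((-⅛ + 30) - 100) = 1/(239/8 - 100) = 1/(-561/8) = -8/561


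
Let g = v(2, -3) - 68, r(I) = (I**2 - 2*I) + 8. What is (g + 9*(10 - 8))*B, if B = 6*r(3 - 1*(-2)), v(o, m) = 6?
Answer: -6072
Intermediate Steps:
r(I) = 8 + I**2 - 2*I
g = -62 (g = 6 - 68 = -62)
B = 138 (B = 6*(8 + (3 - 1*(-2))**2 - 2*(3 - 1*(-2))) = 6*(8 + (3 + 2)**2 - 2*(3 + 2)) = 6*(8 + 5**2 - 2*5) = 6*(8 + 25 - 10) = 6*23 = 138)
(g + 9*(10 - 8))*B = (-62 + 9*(10 - 8))*138 = (-62 + 9*2)*138 = (-62 + 18)*138 = -44*138 = -6072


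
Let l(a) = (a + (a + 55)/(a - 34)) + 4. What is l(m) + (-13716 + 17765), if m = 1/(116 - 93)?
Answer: 72775702/17963 ≈ 4051.4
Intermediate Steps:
m = 1/23 ≈ 0.043478
l(a) = 4 + a + (55 + a)/(-34 + a) (l(a) = (a + (55 + a)/(-34 + a)) + 4 = 4 + a + (55 + a)/(-34 + a))
l(m) + (-13716 + 17765) = (-81 + (1/23)**2 - 29*1/23)/(-34 + 1/23) + (-13716 + 17765) = (-81 + 1/529 - 29/23)/(-781/23) + 4049 = -23/781*(-43515/529) + 4049 = 43515/17963 + 4049 = 72775702/17963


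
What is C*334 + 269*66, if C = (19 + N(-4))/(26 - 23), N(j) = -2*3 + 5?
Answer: 19758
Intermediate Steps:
N(j) = -1 (N(j) = -6 + 5 = -1)
C = 6 (C = (19 - 1)/(26 - 23) = 18/3 = 18*(⅓) = 6)
C*334 + 269*66 = 6*334 + 269*66 = 2004 + 17754 = 19758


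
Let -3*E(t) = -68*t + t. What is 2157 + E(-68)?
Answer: 1915/3 ≈ 638.33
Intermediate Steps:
E(t) = 67*t/3 (E(t) = -(-68*t + t)/3 = -(-67)*t/3 = 67*t/3)
2157 + E(-68) = 2157 + (67/3)*(-68) = 2157 - 4556/3 = 1915/3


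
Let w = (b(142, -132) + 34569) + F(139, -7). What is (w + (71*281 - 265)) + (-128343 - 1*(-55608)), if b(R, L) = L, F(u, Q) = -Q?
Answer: -18605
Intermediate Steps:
w = 34444 (w = (-132 + 34569) - 1*(-7) = 34437 + 7 = 34444)
(w + (71*281 - 265)) + (-128343 - 1*(-55608)) = (34444 + (71*281 - 265)) + (-128343 - 1*(-55608)) = (34444 + (19951 - 265)) + (-128343 + 55608) = (34444 + 19686) - 72735 = 54130 - 72735 = -18605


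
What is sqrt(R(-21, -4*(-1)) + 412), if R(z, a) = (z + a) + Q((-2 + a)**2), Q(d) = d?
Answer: sqrt(399) ≈ 19.975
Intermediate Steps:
R(z, a) = a + z + (-2 + a)**2 (R(z, a) = (z + a) + (-2 + a)**2 = (a + z) + (-2 + a)**2 = a + z + (-2 + a)**2)
sqrt(R(-21, -4*(-1)) + 412) = sqrt((-4*(-1) - 21 + (-2 - 4*(-1))**2) + 412) = sqrt((4 - 21 + (-2 + 4)**2) + 412) = sqrt((4 - 21 + 2**2) + 412) = sqrt((4 - 21 + 4) + 412) = sqrt(-13 + 412) = sqrt(399)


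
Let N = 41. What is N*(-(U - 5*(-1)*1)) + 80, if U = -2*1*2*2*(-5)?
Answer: -1765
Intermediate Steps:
U = 40 (U = -4*2*(-5) = -2*4*(-5) = -8*(-5) = 40)
N*(-(U - 5*(-1)*1)) + 80 = 41*(-(40 - 5*(-1)*1)) + 80 = 41*(-(40 + 5*1)) + 80 = 41*(-(40 + 5)) + 80 = 41*(-1*45) + 80 = 41*(-45) + 80 = -1845 + 80 = -1765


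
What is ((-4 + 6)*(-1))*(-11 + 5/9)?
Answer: 188/9 ≈ 20.889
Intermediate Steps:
((-4 + 6)*(-1))*(-11 + 5/9) = (2*(-1))*(-11 + 5*(⅑)) = -2*(-11 + 5/9) = -2*(-94/9) = 188/9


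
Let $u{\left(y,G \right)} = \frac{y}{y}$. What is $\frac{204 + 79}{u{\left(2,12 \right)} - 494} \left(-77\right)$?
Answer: $\frac{21791}{493} \approx 44.201$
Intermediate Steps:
$u{\left(y,G \right)} = 1$
$\frac{204 + 79}{u{\left(2,12 \right)} - 494} \left(-77\right) = \frac{204 + 79}{1 - 494} \left(-77\right) = \frac{283}{-493} \left(-77\right) = 283 \left(- \frac{1}{493}\right) \left(-77\right) = \left(- \frac{283}{493}\right) \left(-77\right) = \frac{21791}{493}$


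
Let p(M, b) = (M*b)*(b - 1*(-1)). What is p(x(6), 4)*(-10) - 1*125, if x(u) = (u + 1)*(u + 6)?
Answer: -16925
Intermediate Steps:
x(u) = (1 + u)*(6 + u)
p(M, b) = M*b*(1 + b) (p(M, b) = (M*b)*(b + 1) = (M*b)*(1 + b) = M*b*(1 + b))
p(x(6), 4)*(-10) - 1*125 = ((6 + 6² + 7*6)*4*(1 + 4))*(-10) - 1*125 = ((6 + 36 + 42)*4*5)*(-10) - 125 = (84*4*5)*(-10) - 125 = 1680*(-10) - 125 = -16800 - 125 = -16925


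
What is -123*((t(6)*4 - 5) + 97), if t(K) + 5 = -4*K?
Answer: 2952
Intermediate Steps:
t(K) = -5 - 4*K
-123*((t(6)*4 - 5) + 97) = -123*(((-5 - 4*6)*4 - 5) + 97) = -123*(((-5 - 24)*4 - 5) + 97) = -123*((-29*4 - 5) + 97) = -123*((-116 - 5) + 97) = -123*(-121 + 97) = -123*(-24) = 2952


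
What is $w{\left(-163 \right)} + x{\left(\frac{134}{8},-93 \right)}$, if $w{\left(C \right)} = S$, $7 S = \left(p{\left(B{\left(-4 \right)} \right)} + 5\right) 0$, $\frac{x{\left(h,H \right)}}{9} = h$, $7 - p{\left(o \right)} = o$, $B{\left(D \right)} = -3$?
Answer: $\frac{603}{4} \approx 150.75$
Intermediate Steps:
$p{\left(o \right)} = 7 - o$
$x{\left(h,H \right)} = 9 h$
$S = 0$ ($S = \frac{\left(\left(7 - -3\right) + 5\right) 0}{7} = \frac{\left(\left(7 + 3\right) + 5\right) 0}{7} = \frac{\left(10 + 5\right) 0}{7} = \frac{15 \cdot 0}{7} = \frac{1}{7} \cdot 0 = 0$)
$w{\left(C \right)} = 0$
$w{\left(-163 \right)} + x{\left(\frac{134}{8},-93 \right)} = 0 + 9 \cdot \frac{134}{8} = 0 + 9 \cdot 134 \cdot \frac{1}{8} = 0 + 9 \cdot \frac{67}{4} = 0 + \frac{603}{4} = \frac{603}{4}$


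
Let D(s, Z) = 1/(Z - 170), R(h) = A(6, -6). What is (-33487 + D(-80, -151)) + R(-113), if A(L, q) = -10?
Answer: -10752538/321 ≈ -33497.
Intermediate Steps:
R(h) = -10
D(s, Z) = 1/(-170 + Z)
(-33487 + D(-80, -151)) + R(-113) = (-33487 + 1/(-170 - 151)) - 10 = (-33487 + 1/(-321)) - 10 = (-33487 - 1/321) - 10 = -10749328/321 - 10 = -10752538/321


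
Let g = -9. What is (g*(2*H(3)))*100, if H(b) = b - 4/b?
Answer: -3000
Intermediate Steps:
(g*(2*H(3)))*100 = -18*(3 - 4/3)*100 = -18*5/3*100 = -9*10/3*100 = -30*100 = -3000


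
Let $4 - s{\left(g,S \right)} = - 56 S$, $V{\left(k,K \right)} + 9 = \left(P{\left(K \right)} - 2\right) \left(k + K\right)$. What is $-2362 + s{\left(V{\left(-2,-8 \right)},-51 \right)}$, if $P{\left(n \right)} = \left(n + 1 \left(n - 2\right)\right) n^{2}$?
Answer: $-5214$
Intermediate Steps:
$P{\left(n \right)} = n^{2} \left(-2 + 2 n\right)$ ($P{\left(n \right)} = \left(n + 1 \left(-2 + n\right)\right) n^{2} = \left(n + \left(-2 + n\right)\right) n^{2} = \left(-2 + 2 n\right) n^{2} = n^{2} \left(-2 + 2 n\right)$)
$V{\left(k,K \right)} = -9 + \left(-2 + 2 K^{2} \left(-1 + K\right)\right) \left(K + k\right)$ ($V{\left(k,K \right)} = -9 + \left(2 K^{2} \left(-1 + K\right) - 2\right) \left(k + K\right) = -9 + \left(-2 + 2 K^{2} \left(-1 + K\right)\right) \left(K + k\right)$)
$s{\left(g,S \right)} = 4 + 56 S$ ($s{\left(g,S \right)} = 4 - - 56 S = 4 + 56 S$)
$-2362 + s{\left(V{\left(-2,-8 \right)},-51 \right)} = -2362 + \left(4 + 56 \left(-51\right)\right) = -2362 + \left(4 - 2856\right) = -2362 - 2852 = -5214$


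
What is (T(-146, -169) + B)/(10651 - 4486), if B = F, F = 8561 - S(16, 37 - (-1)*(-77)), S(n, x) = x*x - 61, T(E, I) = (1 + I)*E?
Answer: 6310/1233 ≈ 5.1176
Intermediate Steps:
T(E, I) = E*(1 + I)
S(n, x) = -61 + x² (S(n, x) = x² - 61 = -61 + x²)
F = 7022 (F = 8561 - (-61 + (37 - (-1)*(-77))²) = 8561 - (-61 + (37 - 1*77)²) = 8561 - (-61 + (37 - 77)²) = 8561 - (-61 + (-40)²) = 8561 - (-61 + 1600) = 8561 - 1*1539 = 8561 - 1539 = 7022)
B = 7022
(T(-146, -169) + B)/(10651 - 4486) = (-146*(1 - 169) + 7022)/(10651 - 4486) = (-146*(-168) + 7022)/6165 = (24528 + 7022)*(1/6165) = 31550*(1/6165) = 6310/1233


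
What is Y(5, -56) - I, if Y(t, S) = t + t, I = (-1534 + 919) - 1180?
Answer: 1805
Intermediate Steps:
I = -1795 (I = -615 - 1180 = -1795)
Y(t, S) = 2*t
Y(5, -56) - I = 2*5 - 1*(-1795) = 10 + 1795 = 1805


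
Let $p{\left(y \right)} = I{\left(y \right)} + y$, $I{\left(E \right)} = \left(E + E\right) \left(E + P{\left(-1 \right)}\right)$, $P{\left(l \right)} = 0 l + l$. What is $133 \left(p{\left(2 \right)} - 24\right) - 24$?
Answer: $-2418$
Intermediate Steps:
$P{\left(l \right)} = l$ ($P{\left(l \right)} = 0 + l = l$)
$I{\left(E \right)} = 2 E \left(-1 + E\right)$ ($I{\left(E \right)} = \left(E + E\right) \left(E - 1\right) = 2 E \left(-1 + E\right)$)
$p{\left(y \right)} = y + 2 y \left(-1 + y\right)$ ($p{\left(y \right)} = 2 y \left(-1 + y\right) + y = y + 2 y \left(-1 + y\right)$)
$133 \left(p{\left(2 \right)} - 24\right) - 24 = 133 \left(2 \left(-1 + 2 \cdot 2\right) - 24\right) - 24 = 133 \left(2 \left(-1 + 4\right) - 24\right) - 24 = 133 \left(2 \cdot 3 - 24\right) - 24 = 133 \left(6 - 24\right) - 24 = 133 \left(-18\right) - 24 = -2394 - 24 = -2418$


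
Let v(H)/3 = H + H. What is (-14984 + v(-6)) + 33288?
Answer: 18268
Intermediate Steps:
v(H) = 6*H (v(H) = 3*(H + H) = 3*(2*H) = 6*H)
(-14984 + v(-6)) + 33288 = (-14984 + 6*(-6)) + 33288 = (-14984 - 36) + 33288 = -15020 + 33288 = 18268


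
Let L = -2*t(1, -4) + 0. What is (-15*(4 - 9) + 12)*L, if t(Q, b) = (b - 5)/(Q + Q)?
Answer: 783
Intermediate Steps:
t(Q, b) = (-5 + b)/(2*Q) (t(Q, b) = (-5 + b)/((2*Q)) = (-5 + b)*(1/(2*Q)) = (-5 + b)/(2*Q))
L = 9 (L = -(-5 - 4)/1 + 0 = -(-9) + 0 = -2*(-9/2) + 0 = 9 + 0 = 9)
(-15*(4 - 9) + 12)*L = (-15*(4 - 9) + 12)*9 = (-15*(-5) + 12)*9 = (75 + 12)*9 = 87*9 = 783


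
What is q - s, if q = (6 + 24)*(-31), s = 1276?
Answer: -2206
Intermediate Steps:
q = -930 (q = 30*(-31) = -930)
q - s = -930 - 1*1276 = -930 - 1276 = -2206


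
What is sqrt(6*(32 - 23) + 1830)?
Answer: 2*sqrt(471) ≈ 43.405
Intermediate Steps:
sqrt(6*(32 - 23) + 1830) = sqrt(6*9 + 1830) = sqrt(54 + 1830) = sqrt(1884) = 2*sqrt(471)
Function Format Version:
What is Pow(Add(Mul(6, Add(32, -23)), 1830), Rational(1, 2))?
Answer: Mul(2, Pow(471, Rational(1, 2))) ≈ 43.405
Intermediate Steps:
Pow(Add(Mul(6, Add(32, -23)), 1830), Rational(1, 2)) = Pow(Add(Mul(6, 9), 1830), Rational(1, 2)) = Pow(Add(54, 1830), Rational(1, 2)) = Pow(1884, Rational(1, 2)) = Mul(2, Pow(471, Rational(1, 2)))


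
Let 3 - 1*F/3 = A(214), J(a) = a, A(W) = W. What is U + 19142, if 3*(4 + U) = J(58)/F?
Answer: 36343004/1899 ≈ 19138.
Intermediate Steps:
F = -633 (F = 9 - 3*214 = 9 - 642 = -633)
U = -7654/1899 (U = -4 + (58/(-633))/3 = -4 + (58*(-1/633))/3 = -4 + (1/3)*(-58/633) = -4 - 58/1899 = -7654/1899 ≈ -4.0305)
U + 19142 = -7654/1899 + 19142 = 36343004/1899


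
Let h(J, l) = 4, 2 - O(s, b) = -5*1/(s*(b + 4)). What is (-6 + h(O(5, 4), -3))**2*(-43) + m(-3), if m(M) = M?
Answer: -175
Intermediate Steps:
O(s, b) = 2 + 5/(s*(4 + b)) (O(s, b) = 2 - (-5)/(s*(b + 4)) = 2 - (-5)/(s*(4 + b)) = 2 + 5/(s*(4 + b)))
(-6 + h(O(5, 4), -3))**2*(-43) + m(-3) = (-6 + 4)**2*(-43) - 3 = (-2)**2*(-43) - 3 = 4*(-43) - 3 = -172 - 3 = -175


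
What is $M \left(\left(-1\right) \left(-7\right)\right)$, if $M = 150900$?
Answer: $1056300$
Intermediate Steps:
$M \left(\left(-1\right) \left(-7\right)\right) = 150900 \left(\left(-1\right) \left(-7\right)\right) = 150900 \cdot 7 = 1056300$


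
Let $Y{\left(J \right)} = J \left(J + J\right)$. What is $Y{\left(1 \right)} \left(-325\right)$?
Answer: $-650$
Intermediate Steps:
$Y{\left(J \right)} = 2 J^{2}$ ($Y{\left(J \right)} = J 2 J = 2 J^{2}$)
$Y{\left(1 \right)} \left(-325\right) = 2 \cdot 1^{2} \left(-325\right) = 2 \cdot 1 \left(-325\right) = 2 \left(-325\right) = -650$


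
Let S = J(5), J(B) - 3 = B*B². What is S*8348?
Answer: 1068544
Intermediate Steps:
J(B) = 3 + B³ (J(B) = 3 + B*B² = 3 + B³)
S = 128 (S = 3 + 5³ = 3 + 125 = 128)
S*8348 = 128*8348 = 1068544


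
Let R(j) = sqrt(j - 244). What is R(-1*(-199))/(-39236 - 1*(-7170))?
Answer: -3*I*sqrt(5)/32066 ≈ -0.0002092*I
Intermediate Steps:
R(j) = sqrt(-244 + j)
R(-1*(-199))/(-39236 - 1*(-7170)) = sqrt(-244 - 1*(-199))/(-39236 - 1*(-7170)) = sqrt(-244 + 199)/(-39236 + 7170) = sqrt(-45)/(-32066) = (3*I*sqrt(5))*(-1/32066) = -3*I*sqrt(5)/32066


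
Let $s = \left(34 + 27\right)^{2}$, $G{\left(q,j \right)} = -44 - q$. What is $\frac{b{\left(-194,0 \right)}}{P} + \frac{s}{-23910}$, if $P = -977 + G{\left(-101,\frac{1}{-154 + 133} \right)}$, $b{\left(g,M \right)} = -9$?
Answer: $- \frac{320813}{2199720} \approx -0.14584$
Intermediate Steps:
$s = 3721$ ($s = 61^{2} = 3721$)
$P = -920$ ($P = -977 - -57 = -977 + \left(-44 + 101\right) = -977 + 57 = -920$)
$\frac{b{\left(-194,0 \right)}}{P} + \frac{s}{-23910} = - \frac{9}{-920} + \frac{3721}{-23910} = \left(-9\right) \left(- \frac{1}{920}\right) + 3721 \left(- \frac{1}{23910}\right) = \frac{9}{920} - \frac{3721}{23910} = - \frac{320813}{2199720}$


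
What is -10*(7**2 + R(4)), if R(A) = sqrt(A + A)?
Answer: -490 - 20*sqrt(2) ≈ -518.28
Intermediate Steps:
R(A) = sqrt(2)*sqrt(A) (R(A) = sqrt(2*A) = sqrt(2)*sqrt(A))
-10*(7**2 + R(4)) = -10*(7**2 + sqrt(2)*sqrt(4)) = -10*(49 + sqrt(2)*2) = -10*(49 + 2*sqrt(2)) = -490 - 20*sqrt(2)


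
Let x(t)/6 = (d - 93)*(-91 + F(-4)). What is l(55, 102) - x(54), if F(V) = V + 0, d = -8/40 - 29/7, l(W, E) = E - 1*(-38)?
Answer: -387418/7 ≈ -55345.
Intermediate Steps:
l(W, E) = 38 + E (l(W, E) = E + 38 = 38 + E)
d = -152/35 (d = -8*1/40 - 29*1/7 = -1/5 - 29/7 = -152/35 ≈ -4.3429)
F(V) = V
x(t) = 388398/7 (x(t) = 6*((-152/35 - 93)*(-91 - 4)) = 6*(-3407/35*(-95)) = 6*(64733/7) = 388398/7)
l(55, 102) - x(54) = (38 + 102) - 1*388398/7 = 140 - 388398/7 = -387418/7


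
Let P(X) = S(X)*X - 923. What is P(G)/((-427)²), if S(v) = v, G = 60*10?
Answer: 359077/182329 ≈ 1.9694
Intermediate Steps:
G = 600
P(X) = -923 + X² (P(X) = X*X - 923 = X² - 923 = -923 + X²)
P(G)/((-427)²) = (-923 + 600²)/((-427)²) = (-923 + 360000)/182329 = 359077*(1/182329) = 359077/182329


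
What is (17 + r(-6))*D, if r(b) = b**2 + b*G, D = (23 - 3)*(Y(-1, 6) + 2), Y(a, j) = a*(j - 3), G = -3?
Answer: -1420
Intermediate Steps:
Y(a, j) = a*(-3 + j)
D = -20 (D = (23 - 3)*(-(-3 + 6) + 2) = 20*(-1*3 + 2) = 20*(-3 + 2) = 20*(-1) = -20)
r(b) = b**2 - 3*b (r(b) = b**2 + b*(-3) = b**2 - 3*b)
(17 + r(-6))*D = (17 - 6*(-3 - 6))*(-20) = (17 - 6*(-9))*(-20) = (17 + 54)*(-20) = 71*(-20) = -1420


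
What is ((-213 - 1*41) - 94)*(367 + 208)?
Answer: -200100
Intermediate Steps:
((-213 - 1*41) - 94)*(367 + 208) = ((-213 - 41) - 94)*575 = (-254 - 94)*575 = -348*575 = -200100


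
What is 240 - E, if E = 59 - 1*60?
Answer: 241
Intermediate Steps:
E = -1 (E = 59 - 60 = -1)
240 - E = 240 - 1*(-1) = 240 + 1 = 241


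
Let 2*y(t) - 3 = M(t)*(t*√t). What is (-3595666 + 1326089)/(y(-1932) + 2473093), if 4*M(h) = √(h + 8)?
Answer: -22451513584106/23597611218169 + 8769645528*√232323/23597611218169 ≈ -0.77230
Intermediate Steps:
M(h) = √(8 + h)/4 (M(h) = √(h + 8)/4 = √(8 + h)/4)
y(t) = 3/2 + t^(3/2)*√(8 + t)/8 (y(t) = 3/2 + ((√(8 + t)/4)*(t*√t))/2 = 3/2 + ((√(8 + t)/4)*t^(3/2))/2 = 3/2 + (t^(3/2)*√(8 + t)/4)/2 = 3/2 + t^(3/2)*√(8 + t)/8)
(-3595666 + 1326089)/(y(-1932) + 2473093) = (-3595666 + 1326089)/((3/2 + (-1932)^(3/2)*√(8 - 1932)/8) + 2473093) = -2269577/((3/2 + (-3864*I*√483)*√(-1924)/8) + 2473093) = -2269577/((3/2 + (-3864*I*√483)*(2*I*√481)/8) + 2473093) = -2269577/((3/2 + 966*√232323) + 2473093) = -2269577/(4946189/2 + 966*√232323)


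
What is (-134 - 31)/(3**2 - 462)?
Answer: 55/151 ≈ 0.36424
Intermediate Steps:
(-134 - 31)/(3**2 - 462) = -165/(9 - 462) = -165/(-453) = -165*(-1/453) = 55/151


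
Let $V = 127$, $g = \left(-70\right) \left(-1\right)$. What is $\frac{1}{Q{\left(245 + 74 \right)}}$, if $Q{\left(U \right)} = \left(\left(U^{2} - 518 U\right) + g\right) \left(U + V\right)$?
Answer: $- \frac{1}{28281306} \approx -3.5359 \cdot 10^{-8}$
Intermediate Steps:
$g = 70$
$Q{\left(U \right)} = \left(127 + U\right) \left(70 + U^{2} - 518 U\right)$ ($Q{\left(U \right)} = \left(\left(U^{2} - 518 U\right) + 70\right) \left(U + 127\right) = \left(70 + U^{2} - 518 U\right) \left(127 + U\right) = \left(127 + U\right) \left(70 + U^{2} - 518 U\right)$)
$\frac{1}{Q{\left(245 + 74 \right)}} = \frac{1}{8890 + \left(245 + 74\right)^{3} - 65716 \left(245 + 74\right) - 391 \left(245 + 74\right)^{2}} = \frac{1}{8890 + 319^{3} - 20963404 - 391 \cdot 319^{2}} = \frac{1}{8890 + 32461759 - 20963404 - 39788551} = \frac{1}{-28281306} = - \frac{1}{28281306}$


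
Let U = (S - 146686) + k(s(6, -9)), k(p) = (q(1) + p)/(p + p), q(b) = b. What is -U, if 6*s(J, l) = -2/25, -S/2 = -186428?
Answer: -226133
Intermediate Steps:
S = 372856 (S = -2*(-186428) = 372856)
s(J, l) = -1/75 (s(J, l) = (-2/25)/6 = (-2*1/25)/6 = (⅙)*(-2/25) = -1/75)
k(p) = (1 + p)/(2*p) (k(p) = (1 + p)/(p + p) = (1 + p)/((2*p)) = (1 + p)*(1/(2*p)) = (1 + p)/(2*p))
U = 226133 (U = (372856 - 146686) + (1 - 1/75)/(2*(-1/75)) = 226170 + (½)*(-75)*(74/75) = 226170 - 37 = 226133)
-U = -1*226133 = -226133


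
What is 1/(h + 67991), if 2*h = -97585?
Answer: 2/38397 ≈ 5.2087e-5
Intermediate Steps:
h = -97585/2 (h = (½)*(-97585) = -97585/2 ≈ -48793.)
1/(h + 67991) = 1/(-97585/2 + 67991) = 1/(38397/2) = 2/38397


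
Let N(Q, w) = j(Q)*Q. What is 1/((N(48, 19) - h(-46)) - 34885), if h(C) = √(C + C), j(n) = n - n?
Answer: I/(-34885*I + 2*√23) ≈ -2.8666e-5 + 7.8816e-9*I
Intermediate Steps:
j(n) = 0
h(C) = √2*√C (h(C) = √(2*C) = √2*√C)
N(Q, w) = 0 (N(Q, w) = 0*Q = 0)
1/((N(48, 19) - h(-46)) - 34885) = 1/((0 - √2*√(-46)) - 34885) = 1/((0 - √2*I*√46) - 34885) = 1/((0 - 2*I*√23) - 34885) = 1/(-2*I*√23 - 34885) = 1/(-34885 - 2*I*√23)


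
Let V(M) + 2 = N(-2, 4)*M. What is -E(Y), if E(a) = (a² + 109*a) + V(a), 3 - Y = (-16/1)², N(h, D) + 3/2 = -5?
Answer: -76149/2 ≈ -38075.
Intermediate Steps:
N(h, D) = -13/2 (N(h, D) = -3/2 - 5 = -13/2)
V(M) = -2 - 13*M/2
Y = -253 (Y = 3 - (-16/1)² = 3 - (-16*1)² = 3 - 1*(-16)² = 3 - 1*256 = 3 - 256 = -253)
E(a) = -2 + a² + 205*a/2 (E(a) = (a² + 109*a) + (-2 - 13*a/2) = -2 + a² + 205*a/2)
-E(Y) = -(-2 + (-253)² + (205/2)*(-253)) = -(-2 + 64009 - 51865/2) = -1*76149/2 = -76149/2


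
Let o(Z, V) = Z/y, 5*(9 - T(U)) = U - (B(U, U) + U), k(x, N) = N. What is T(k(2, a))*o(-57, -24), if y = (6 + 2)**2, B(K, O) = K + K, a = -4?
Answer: -2109/320 ≈ -6.5906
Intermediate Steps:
B(K, O) = 2*K
y = 64 (y = 8**2 = 64)
T(U) = 9 + 2*U/5 (T(U) = 9 - (U - (2*U + U))/5 = 9 - (U - 3*U)/5 = 9 - (-2)*U/5 = 9 + 2*U/5)
o(Z, V) = Z/64
T(k(2, a))*o(-57, -24) = (9 + (2/5)*(-4))*((1/64)*(-57)) = (9 - 8/5)*(-57/64) = (37/5)*(-57/64) = -2109/320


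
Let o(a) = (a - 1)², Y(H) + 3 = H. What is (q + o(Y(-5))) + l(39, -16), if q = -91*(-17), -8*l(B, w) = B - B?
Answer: 1628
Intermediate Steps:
l(B, w) = 0 (l(B, w) = -(B - B)/8 = -⅛*0 = 0)
Y(H) = -3 + H
q = 1547
o(a) = (-1 + a)²
(q + o(Y(-5))) + l(39, -16) = (1547 + (-1 + (-3 - 5))²) + 0 = (1547 + (-1 - 8)²) + 0 = (1547 + (-9)²) + 0 = (1547 + 81) + 0 = 1628 + 0 = 1628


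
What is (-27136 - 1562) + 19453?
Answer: -9245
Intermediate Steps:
(-27136 - 1562) + 19453 = -28698 + 19453 = -9245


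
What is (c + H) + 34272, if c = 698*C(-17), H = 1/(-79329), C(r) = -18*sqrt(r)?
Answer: 2718763487/79329 - 12564*I*sqrt(17) ≈ 34272.0 - 51803.0*I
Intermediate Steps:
H = -1/79329 ≈ -1.2606e-5
c = -12564*I*sqrt(17) (c = 698*(-18*I*sqrt(17)) = -12564*I*sqrt(17) ≈ -51803.0*I)
(c + H) + 34272 = (-12564*I*sqrt(17) - 1/79329) + 34272 = (-1/79329 - 12564*I*sqrt(17)) + 34272 = 2718763487/79329 - 12564*I*sqrt(17)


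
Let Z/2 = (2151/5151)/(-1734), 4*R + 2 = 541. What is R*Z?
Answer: -128821/1984852 ≈ -0.064902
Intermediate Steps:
R = 539/4 (R = -½ + (¼)*541 = -½ + 541/4 = 539/4 ≈ 134.75)
Z = -239/496213 (Z = 2*((2151/5151)/(-1734)) = 2*((2151*(1/5151))*(-1/1734)) = 2*((717/1717)*(-1/1734)) = 2*(-239/992426) = -239/496213 ≈ -0.00048165)
R*Z = (539/4)*(-239/496213) = -128821/1984852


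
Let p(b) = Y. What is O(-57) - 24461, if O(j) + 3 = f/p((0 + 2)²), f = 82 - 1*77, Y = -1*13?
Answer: -318037/13 ≈ -24464.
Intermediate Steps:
Y = -13
p(b) = -13
f = 5 (f = 82 - 77 = 5)
O(j) = -44/13 (O(j) = -3 + 5/(-13) = -3 + 5*(-1/13) = -3 - 5/13 = -44/13)
O(-57) - 24461 = -44/13 - 24461 = -318037/13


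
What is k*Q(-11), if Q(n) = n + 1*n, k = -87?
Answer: 1914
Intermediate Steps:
Q(n) = 2*n (Q(n) = n + n = 2*n)
k*Q(-11) = -174*(-11) = -87*(-22) = 1914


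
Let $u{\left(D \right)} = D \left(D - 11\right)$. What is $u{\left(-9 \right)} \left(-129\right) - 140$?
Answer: $-23360$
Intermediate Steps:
$u{\left(D \right)} = D \left(-11 + D\right)$
$u{\left(-9 \right)} \left(-129\right) - 140 = - 9 \left(-11 - 9\right) \left(-129\right) - 140 = \left(-9\right) \left(-20\right) \left(-129\right) - 140 = 180 \left(-129\right) - 140 = -23220 - 140 = -23360$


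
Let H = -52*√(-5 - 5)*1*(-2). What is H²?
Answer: -108160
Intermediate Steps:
H = 104*I*√10 (H = -52*√(-10)*1*(-2) = -52*(I*√10)*1*(-2) = -52*I*√10*(-2) = -(-104)*I*√10 = 104*I*√10 ≈ 328.88*I)
H² = (104*I*√10)² = -108160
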